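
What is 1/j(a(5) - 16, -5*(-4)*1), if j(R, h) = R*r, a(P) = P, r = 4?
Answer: -1/44 ≈ -0.022727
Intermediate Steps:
j(R, h) = 4*R (j(R, h) = R*4 = 4*R)
1/j(a(5) - 16, -5*(-4)*1) = 1/(4*(5 - 16)) = 1/(4*(-11)) = 1/(-44) = -1/44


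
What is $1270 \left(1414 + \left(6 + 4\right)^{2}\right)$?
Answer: $1922780$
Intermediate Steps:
$1270 \left(1414 + \left(6 + 4\right)^{2}\right) = 1270 \left(1414 + 10^{2}\right) = 1270 \left(1414 + 100\right) = 1270 \cdot 1514 = 1922780$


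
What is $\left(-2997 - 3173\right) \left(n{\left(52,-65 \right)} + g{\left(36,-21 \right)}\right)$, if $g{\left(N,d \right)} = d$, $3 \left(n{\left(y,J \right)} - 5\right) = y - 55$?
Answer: $104890$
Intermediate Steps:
$n{\left(y,J \right)} = - \frac{40}{3} + \frac{y}{3}$ ($n{\left(y,J \right)} = 5 + \frac{y - 55}{3} = 5 + \frac{-55 + y}{3} = 5 + \left(- \frac{55}{3} + \frac{y}{3}\right) = - \frac{40}{3} + \frac{y}{3}$)
$\left(-2997 - 3173\right) \left(n{\left(52,-65 \right)} + g{\left(36,-21 \right)}\right) = \left(-2997 - 3173\right) \left(\left(- \frac{40}{3} + \frac{1}{3} \cdot 52\right) - 21\right) = - 6170 \left(\left(- \frac{40}{3} + \frac{52}{3}\right) - 21\right) = - 6170 \left(4 - 21\right) = \left(-6170\right) \left(-17\right) = 104890$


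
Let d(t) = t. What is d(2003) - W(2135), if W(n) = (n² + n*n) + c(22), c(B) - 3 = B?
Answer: -9114472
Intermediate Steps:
c(B) = 3 + B
W(n) = 25 + 2*n² (W(n) = (n² + n*n) + (3 + 22) = (n² + n²) + 25 = 2*n² + 25 = 25 + 2*n²)
d(2003) - W(2135) = 2003 - (25 + 2*2135²) = 2003 - (25 + 2*4558225) = 2003 - (25 + 9116450) = 2003 - 1*9116475 = 2003 - 9116475 = -9114472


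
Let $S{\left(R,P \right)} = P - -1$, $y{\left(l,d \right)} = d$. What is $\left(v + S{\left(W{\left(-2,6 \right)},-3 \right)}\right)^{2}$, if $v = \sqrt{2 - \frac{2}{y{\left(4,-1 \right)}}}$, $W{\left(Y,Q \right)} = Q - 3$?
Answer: $0$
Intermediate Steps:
$W{\left(Y,Q \right)} = -3 + Q$
$S{\left(R,P \right)} = 1 + P$ ($S{\left(R,P \right)} = P + 1 = 1 + P$)
$v = 2$ ($v = \sqrt{2 - \frac{2}{-1}} = \sqrt{2 - -2} = \sqrt{2 + 2} = \sqrt{4} = 2$)
$\left(v + S{\left(W{\left(-2,6 \right)},-3 \right)}\right)^{2} = \left(2 + \left(1 - 3\right)\right)^{2} = \left(2 - 2\right)^{2} = 0^{2} = 0$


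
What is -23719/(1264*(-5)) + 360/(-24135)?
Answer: 38012191/10168880 ≈ 3.7381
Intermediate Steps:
-23719/(1264*(-5)) + 360/(-24135) = -23719/(-6320) + 360*(-1/24135) = -23719*(-1/6320) - 24/1609 = 23719/6320 - 24/1609 = 38012191/10168880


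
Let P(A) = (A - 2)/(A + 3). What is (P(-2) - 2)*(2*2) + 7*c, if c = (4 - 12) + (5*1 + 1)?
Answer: -38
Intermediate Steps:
P(A) = (-2 + A)/(3 + A)
c = -2 (c = -8 + (5 + 1) = -8 + 6 = -2)
(P(-2) - 2)*(2*2) + 7*c = ((-2 - 2)/(3 - 2) - 2)*(2*2) + 7*(-2) = (-4/1 - 2)*4 - 14 = (1*(-4) - 2)*4 - 14 = (-4 - 2)*4 - 14 = -6*4 - 14 = -24 - 14 = -38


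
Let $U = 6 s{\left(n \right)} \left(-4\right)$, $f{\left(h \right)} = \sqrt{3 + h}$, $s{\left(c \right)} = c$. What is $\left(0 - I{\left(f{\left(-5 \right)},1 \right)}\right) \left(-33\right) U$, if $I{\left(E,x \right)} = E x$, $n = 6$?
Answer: $- 4752 i \sqrt{2} \approx - 6720.3 i$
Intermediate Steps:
$U = -144$ ($U = 6 \cdot 6 \left(-4\right) = 36 \left(-4\right) = -144$)
$\left(0 - I{\left(f{\left(-5 \right)},1 \right)}\right) \left(-33\right) U = \left(0 - \sqrt{3 - 5} \cdot 1\right) \left(-33\right) \left(-144\right) = \left(0 - \sqrt{-2} \cdot 1\right) \left(-33\right) \left(-144\right) = \left(0 - i \sqrt{2} \cdot 1\right) \left(-33\right) \left(-144\right) = \left(0 - i \sqrt{2}\right) \left(-33\right) \left(-144\right) = - i \sqrt{2} \left(-33\right) \left(-144\right) = 33 i \sqrt{2} \left(-144\right) = - 4752 i \sqrt{2}$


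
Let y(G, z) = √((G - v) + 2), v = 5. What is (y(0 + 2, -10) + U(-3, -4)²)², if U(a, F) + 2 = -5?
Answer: (49 + I)² ≈ 2400.0 + 98.0*I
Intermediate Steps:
U(a, F) = -7 (U(a, F) = -2 - 5 = -7)
y(G, z) = √(-3 + G) (y(G, z) = √((G - 1*5) + 2) = √((G - 5) + 2) = √((-5 + G) + 2) = √(-3 + G))
(y(0 + 2, -10) + U(-3, -4)²)² = (√(-3 + (0 + 2)) + (-7)²)² = (√(-3 + 2) + 49)² = (√(-1) + 49)² = (I + 49)² = (49 + I)²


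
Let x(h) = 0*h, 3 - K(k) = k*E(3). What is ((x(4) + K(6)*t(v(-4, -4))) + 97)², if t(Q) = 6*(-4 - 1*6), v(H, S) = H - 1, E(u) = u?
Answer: 994009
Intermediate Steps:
v(H, S) = -1 + H
K(k) = 3 - 3*k (K(k) = 3 - k*3 = 3 - 3*k)
t(Q) = -60 (t(Q) = 6*(-4 - 6) = 6*(-10) = -60)
x(h) = 0
((x(4) + K(6)*t(v(-4, -4))) + 97)² = ((0 + (3 - 3*6)*(-60)) + 97)² = ((0 + (3 - 18)*(-60)) + 97)² = ((0 - 15*(-60)) + 97)² = ((0 + 900) + 97)² = (900 + 97)² = 997² = 994009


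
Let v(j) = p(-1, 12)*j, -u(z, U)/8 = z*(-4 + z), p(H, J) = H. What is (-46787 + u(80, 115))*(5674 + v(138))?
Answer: -528283872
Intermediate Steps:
u(z, U) = -8*z*(-4 + z)
v(j) = -j
(-46787 + u(80, 115))*(5674 + v(138)) = (-46787 + 8*80*(4 - 1*80))*(5674 - 1*138) = (-46787 + 8*80*(4 - 80))*(5674 - 138) = (-46787 + 8*80*(-76))*5536 = (-46787 - 48640)*5536 = -95427*5536 = -528283872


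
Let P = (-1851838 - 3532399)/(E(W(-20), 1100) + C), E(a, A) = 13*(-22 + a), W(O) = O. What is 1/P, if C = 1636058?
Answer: -1635512/5384237 ≈ -0.30376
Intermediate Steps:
E(a, A) = -286 + 13*a
P = -5384237/1635512 (P = (-1851838 - 3532399)/((-286 + 13*(-20)) + 1636058) = -5384237/((-286 - 260) + 1636058) = -5384237/(-546 + 1636058) = -5384237/1635512 ≈ -3.2921)
1/P = 1/(-5384237/1635512) = -1635512/5384237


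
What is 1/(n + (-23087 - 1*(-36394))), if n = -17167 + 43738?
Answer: 1/39878 ≈ 2.5076e-5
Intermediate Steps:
n = 26571
1/(n + (-23087 - 1*(-36394))) = 1/(26571 + (-23087 - 1*(-36394))) = 1/(26571 + (-23087 + 36394)) = 1/(26571 + 13307) = 1/39878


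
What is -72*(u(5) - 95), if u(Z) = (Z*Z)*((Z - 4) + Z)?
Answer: -3960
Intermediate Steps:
u(Z) = Z**2*(-4 + 2*Z) (u(Z) = Z**2*((-4 + Z) + Z) = Z**2*(-4 + 2*Z))
-72*(u(5) - 95) = -72*(2*5**2*(-2 + 5) - 95) = -72*(2*25*3 - 95) = -72*(150 - 95) = -72*55 = -3960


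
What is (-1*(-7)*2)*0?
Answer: 0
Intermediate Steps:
(-1*(-7)*2)*0 = (7*2)*0 = 14*0 = 0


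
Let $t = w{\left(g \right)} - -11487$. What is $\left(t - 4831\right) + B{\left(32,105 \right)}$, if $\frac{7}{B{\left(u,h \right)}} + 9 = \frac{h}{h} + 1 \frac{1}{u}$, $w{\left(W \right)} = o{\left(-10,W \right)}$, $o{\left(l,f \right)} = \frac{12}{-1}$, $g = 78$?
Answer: $\frac{1693996}{255} \approx 6643.1$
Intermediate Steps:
$o{\left(l,f \right)} = -12$ ($o{\left(l,f \right)} = 12 \left(-1\right) = -12$)
$w{\left(W \right)} = -12$
$B{\left(u,h \right)} = \frac{7}{-8 + \frac{1}{u}}$ ($B{\left(u,h \right)} = \frac{7}{-9 + \left(\frac{h}{h} + 1 \frac{1}{u}\right)} = \frac{7}{-9 + \left(1 + \frac{1}{u}\right)} = \frac{7}{-8 + \frac{1}{u}}$)
$t = 11475$ ($t = -12 - -11487 = -12 + 11487 = 11475$)
$\left(t - 4831\right) + B{\left(32,105 \right)} = \left(11475 - 4831\right) - \frac{224}{-1 + 8 \cdot 32} = 6644 - \frac{224}{-1 + 256} = 6644 - \frac{224}{255} = \frac{1693996}{255}$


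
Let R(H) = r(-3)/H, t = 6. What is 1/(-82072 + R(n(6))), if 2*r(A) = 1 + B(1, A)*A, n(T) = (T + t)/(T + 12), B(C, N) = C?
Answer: -2/164147 ≈ -1.2184e-5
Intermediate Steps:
n(T) = (6 + T)/(12 + T) (n(T) = (T + 6)/(T + 12) = (6 + T)/(12 + T))
r(A) = ½ + A/2 (r(A) = (1 + 1*A)/2 = (1 + A)/2 = ½ + A/2)
R(H) = -1/H (R(H) = (½ + (½)*(-3))/H = (½ - 3/2)/H = -1/H)
1/(-82072 + R(n(6))) = 1/(-82072 - 1/((6 + 6)/(12 + 6))) = 1/(-82072 - 1/(12/18)) = 1/(-82072 - 1/((1/18)*12)) = 1/(-82072 - 1/⅔) = 1/(-82072 - 1*3/2) = 1/(-82072 - 3/2) = 1/(-164147/2) = -2/164147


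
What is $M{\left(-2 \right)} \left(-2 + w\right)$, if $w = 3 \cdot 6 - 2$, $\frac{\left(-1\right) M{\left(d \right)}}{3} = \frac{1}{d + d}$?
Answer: $\frac{21}{2} \approx 10.5$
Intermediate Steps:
$M{\left(d \right)} = - \frac{3}{2 d}$ ($M{\left(d \right)} = - \frac{3}{d + d} = - \frac{3}{2 d}$)
$w = 16$ ($w = 18 - 2 = 16$)
$M{\left(-2 \right)} \left(-2 + w\right) = - \frac{3}{2 \left(-2\right)} \left(-2 + 16\right) = \left(- \frac{3}{2}\right) \left(- \frac{1}{2}\right) 14 = \frac{3}{4} \cdot 14 = \frac{21}{2}$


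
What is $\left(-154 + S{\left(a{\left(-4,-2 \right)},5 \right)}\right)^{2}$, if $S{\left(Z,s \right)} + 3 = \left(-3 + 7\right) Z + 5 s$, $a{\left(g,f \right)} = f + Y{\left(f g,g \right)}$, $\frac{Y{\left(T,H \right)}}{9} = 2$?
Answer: $4624$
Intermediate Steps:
$Y{\left(T,H \right)} = 18$ ($Y{\left(T,H \right)} = 9 \cdot 2 = 18$)
$a{\left(g,f \right)} = 18 + f$ ($a{\left(g,f \right)} = f + 18 = 18 + f$)
$S{\left(Z,s \right)} = -3 + 4 Z + 5 s$ ($S{\left(Z,s \right)} = -3 + \left(\left(-3 + 7\right) Z + 5 s\right) = -3 + \left(4 Z + 5 s\right) = -3 + 4 Z + 5 s$)
$\left(-154 + S{\left(a{\left(-4,-2 \right)},5 \right)}\right)^{2} = \left(-154 + \left(-3 + 4 \left(18 - 2\right) + 5 \cdot 5\right)\right)^{2} = \left(-154 + \left(-3 + 4 \cdot 16 + 25\right)\right)^{2} = \left(-154 + \left(-3 + 64 + 25\right)\right)^{2} = \left(-154 + 86\right)^{2} = \left(-68\right)^{2} = 4624$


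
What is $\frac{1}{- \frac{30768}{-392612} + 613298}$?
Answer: $\frac{98153}{60197046286} \approx 1.6305 \cdot 10^{-6}$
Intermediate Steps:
$\frac{1}{- \frac{30768}{-392612} + 613298} = \frac{1}{\left(-30768\right) \left(- \frac{1}{392612}\right) + 613298} = \frac{1}{\frac{7692}{98153} + 613298} = \frac{1}{\frac{60197046286}{98153}} = \frac{98153}{60197046286}$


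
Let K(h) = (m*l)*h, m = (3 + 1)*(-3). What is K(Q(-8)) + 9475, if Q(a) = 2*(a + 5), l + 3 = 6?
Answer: 9691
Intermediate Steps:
m = -12 (m = 4*(-3) = -12)
l = 3 (l = -3 + 6 = 3)
Q(a) = 10 + 2*a (Q(a) = 2*(5 + a) = 10 + 2*a)
K(h) = -36*h (K(h) = (-12*3)*h = -36*h)
K(Q(-8)) + 9475 = -36*(10 + 2*(-8)) + 9475 = -36*(10 - 16) + 9475 = -36*(-6) + 9475 = 216 + 9475 = 9691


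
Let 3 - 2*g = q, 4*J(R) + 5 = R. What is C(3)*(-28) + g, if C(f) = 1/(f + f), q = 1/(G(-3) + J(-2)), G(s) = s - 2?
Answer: -167/54 ≈ -3.0926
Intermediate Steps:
J(R) = -5/4 + R/4
G(s) = -2 + s
q = -4/27 (q = 1/((-2 - 3) + (-5/4 + (1/4)*(-2))) = 1/(-5 + (-5/4 - 1/2)) = 1/(-5 - 7/4) = 1/(-27/4) = -4/27 ≈ -0.14815)
g = 85/54 (g = 3/2 - 1/2*(-4/27) = 3/2 + 2/27 = 85/54 ≈ 1.5741)
C(f) = 1/(2*f)
C(3)*(-28) + g = ((1/2)/3)*(-28) + 85/54 = ((1/2)*(1/3))*(-28) + 85/54 = (1/6)*(-28) + 85/54 = -14/3 + 85/54 = -167/54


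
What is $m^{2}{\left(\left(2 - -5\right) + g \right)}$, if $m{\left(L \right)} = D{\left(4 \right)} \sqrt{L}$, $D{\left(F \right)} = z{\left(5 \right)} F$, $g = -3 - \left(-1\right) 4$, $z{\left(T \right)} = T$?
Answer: $3200$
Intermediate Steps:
$g = 1$ ($g = -3 - -4 = -3 + 4 = 1$)
$D{\left(F \right)} = 5 F$
$m{\left(L \right)} = 20 \sqrt{L}$ ($m{\left(L \right)} = 5 \cdot 4 \sqrt{L} = 20 \sqrt{L}$)
$m^{2}{\left(\left(2 - -5\right) + g \right)} = \left(20 \sqrt{\left(2 - -5\right) + 1}\right)^{2} = \left(20 \sqrt{\left(2 + \left(9 - 4\right)\right) + 1}\right)^{2} = \left(20 \sqrt{\left(2 + 5\right) + 1}\right)^{2} = \left(20 \sqrt{7 + 1}\right)^{2} = \left(20 \sqrt{8}\right)^{2} = \left(20 \cdot 2 \sqrt{2}\right)^{2} = \left(40 \sqrt{2}\right)^{2} = 3200$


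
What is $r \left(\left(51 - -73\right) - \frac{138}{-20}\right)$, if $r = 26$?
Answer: $\frac{17017}{5} \approx 3403.4$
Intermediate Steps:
$r \left(\left(51 - -73\right) - \frac{138}{-20}\right) = 26 \left(\left(51 - -73\right) - \frac{138}{-20}\right) = 26 \left(\left(51 + 73\right) - - \frac{69}{10}\right) = 26 \left(124 + \frac{69}{10}\right) = 26 \cdot \frac{1309}{10} = \frac{17017}{5}$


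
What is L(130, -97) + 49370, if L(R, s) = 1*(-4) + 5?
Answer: 49371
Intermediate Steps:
L(R, s) = 1 (L(R, s) = -4 + 5 = 1)
L(130, -97) + 49370 = 1 + 49370 = 49371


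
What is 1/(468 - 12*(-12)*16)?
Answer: 1/2772 ≈ 0.00036075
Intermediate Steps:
1/(468 - 12*(-12)*16) = 1/(468 + 144*16) = 1/(468 + 2304) = 1/2772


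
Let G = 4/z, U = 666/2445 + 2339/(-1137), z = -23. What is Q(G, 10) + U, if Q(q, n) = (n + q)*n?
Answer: 2056201267/21313065 ≈ 96.476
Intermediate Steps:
U = -1653871/926655 (U = 666*(1/2445) + 2339*(-1/1137) = 222/815 - 2339/1137 = -1653871/926655 ≈ -1.7848)
G = -4/23 (G = 4/(-23) = 4*(-1/23) = -4/23 ≈ -0.17391)
Q(q, n) = n*(n + q)
Q(G, 10) + U = 10*(10 - 4/23) - 1653871/926655 = 10*(226/23) - 1653871/926655 = 2260/23 - 1653871/926655 = 2056201267/21313065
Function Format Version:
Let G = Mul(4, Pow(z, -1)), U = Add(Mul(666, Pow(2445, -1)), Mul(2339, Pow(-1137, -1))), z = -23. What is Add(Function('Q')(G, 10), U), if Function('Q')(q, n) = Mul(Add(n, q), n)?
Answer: Rational(2056201267, 21313065) ≈ 96.476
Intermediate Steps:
U = Rational(-1653871, 926655) (U = Add(Mul(666, Rational(1, 2445)), Mul(2339, Rational(-1, 1137))) = Add(Rational(222, 815), Rational(-2339, 1137)) = Rational(-1653871, 926655) ≈ -1.7848)
G = Rational(-4, 23) (G = Mul(4, Pow(-23, -1)) = Mul(4, Rational(-1, 23)) = Rational(-4, 23) ≈ -0.17391)
Function('Q')(q, n) = Mul(n, Add(n, q))
Add(Function('Q')(G, 10), U) = Add(Mul(10, Add(10, Rational(-4, 23))), Rational(-1653871, 926655)) = Add(Mul(10, Rational(226, 23)), Rational(-1653871, 926655)) = Add(Rational(2260, 23), Rational(-1653871, 926655)) = Rational(2056201267, 21313065)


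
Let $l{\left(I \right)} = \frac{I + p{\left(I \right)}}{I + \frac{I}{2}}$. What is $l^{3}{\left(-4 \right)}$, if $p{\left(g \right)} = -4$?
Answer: $\frac{64}{27} \approx 2.3704$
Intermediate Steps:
$l{\left(I \right)} = \frac{2 \left(-4 + I\right)}{3 I}$ ($l{\left(I \right)} = \frac{I - 4}{I + \frac{I}{2}} = \frac{-4 + I}{I + I \frac{1}{2}} = \frac{-4 + I}{I + \frac{I}{2}} = \frac{-4 + I}{\frac{3}{2} I} = \left(-4 + I\right) \frac{2}{3 I} = \frac{2 \left(-4 + I\right)}{3 I}$)
$l^{3}{\left(-4 \right)} = \left(\frac{2 \left(-4 - 4\right)}{3 \left(-4\right)}\right)^{3} = \left(\frac{2}{3} \left(- \frac{1}{4}\right) \left(-8\right)\right)^{3} = \left(\frac{4}{3}\right)^{3} = \frac{64}{27}$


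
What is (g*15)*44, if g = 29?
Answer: 19140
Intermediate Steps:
(g*15)*44 = (29*15)*44 = 435*44 = 19140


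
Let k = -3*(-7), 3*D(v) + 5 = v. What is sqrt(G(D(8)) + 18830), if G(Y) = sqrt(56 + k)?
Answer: sqrt(18830 + sqrt(77)) ≈ 137.25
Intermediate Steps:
D(v) = -5/3 + v/3
k = 21
G(Y) = sqrt(77) (G(Y) = sqrt(56 + 21) = sqrt(77))
sqrt(G(D(8)) + 18830) = sqrt(sqrt(77) + 18830) = sqrt(18830 + sqrt(77))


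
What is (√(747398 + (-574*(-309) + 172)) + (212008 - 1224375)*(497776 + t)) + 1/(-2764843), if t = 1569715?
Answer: -5786981352842897072/2764843 + 2*√231234 ≈ -2.0931e+12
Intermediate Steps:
(√(747398 + (-574*(-309) + 172)) + (212008 - 1224375)*(497776 + t)) + 1/(-2764843) = (√(747398 + (-574*(-309) + 172)) + (212008 - 1224375)*(497776 + 1569715)) + 1/(-2764843) = (√(747398 + (177366 + 172)) - 1012367*2067491) - 1/2764843 = (√(747398 + 177538) - 2093059661197) - 1/2764843 = (√924936 - 2093059661197) - 1/2764843 = (2*√231234 - 2093059661197) - 1/2764843 = (-2093059661197 + 2*√231234) - 1/2764843 = -5786981352842897072/2764843 + 2*√231234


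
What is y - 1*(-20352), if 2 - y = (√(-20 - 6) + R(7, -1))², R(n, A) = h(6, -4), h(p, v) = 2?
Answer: 20376 - 4*I*√26 ≈ 20376.0 - 20.396*I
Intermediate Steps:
R(n, A) = 2
y = 2 - (2 + I*√26)² (y = 2 - (√(-20 - 6) + 2)² = 2 - (√(-26) + 2)² = 2 - (I*√26 + 2)² = 2 - (2 + I*√26)² ≈ 24.0 - 20.396*I)
y - 1*(-20352) = (24 - 4*I*√26) - 1*(-20352) = (24 - 4*I*√26) + 20352 = 20376 - 4*I*√26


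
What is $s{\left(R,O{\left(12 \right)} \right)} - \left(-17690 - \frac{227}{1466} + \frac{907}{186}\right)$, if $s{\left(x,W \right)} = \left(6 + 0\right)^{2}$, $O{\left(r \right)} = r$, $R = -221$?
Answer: $\frac{1208041834}{68169} \approx 17721.0$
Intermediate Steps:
$s{\left(x,W \right)} = 36$ ($s{\left(x,W \right)} = 6^{2} = 36$)
$s{\left(R,O{\left(12 \right)} \right)} - \left(-17690 - \frac{227}{1466} + \frac{907}{186}\right) = 36 - \left(-17690 - \frac{227}{1466} + \frac{907}{186}\right) = 36 + \left(8839 - \left(-8851 + \left(\frac{907}{186} - \frac{227}{1466}\right)\right)\right) = 36 + \left(8839 - \left(-8851 + \frac{321860}{68169}\right)\right) = 36 + \left(8839 - - \frac{603041959}{68169}\right) = 36 + \left(8839 + \frac{603041959}{68169}\right) = 36 + \frac{1205587750}{68169} = \frac{1208041834}{68169}$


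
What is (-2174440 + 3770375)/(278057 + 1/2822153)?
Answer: 4503972748055/784719396722 ≈ 5.7396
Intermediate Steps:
(-2174440 + 3770375)/(278057 + 1/2822153) = 1595935/(278057 + 1/2822153) = 1595935/(784719396722/2822153) = 1595935*(2822153/784719396722) = 4503972748055/784719396722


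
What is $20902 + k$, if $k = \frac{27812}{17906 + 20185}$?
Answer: $\frac{796205894}{38091} \approx 20903.0$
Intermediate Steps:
$k = \frac{27812}{38091} \approx 0.73015$
$20902 + k = 20902 + \frac{27812}{38091} = \frac{796205894}{38091}$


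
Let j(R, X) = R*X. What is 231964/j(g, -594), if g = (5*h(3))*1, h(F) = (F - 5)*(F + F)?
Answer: 57991/8910 ≈ 6.5085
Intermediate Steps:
h(F) = 2*F*(-5 + F) (h(F) = (-5 + F)*(2*F) = 2*F*(-5 + F))
g = -60 (g = (5*(2*3*(-5 + 3)))*1 = (5*(2*3*(-2)))*1 = (5*(-12))*1 = -60*1 = -60)
231964/j(g, -594) = 231964/((-60*(-594))) = 231964/35640 = 231964*(1/35640) = 57991/8910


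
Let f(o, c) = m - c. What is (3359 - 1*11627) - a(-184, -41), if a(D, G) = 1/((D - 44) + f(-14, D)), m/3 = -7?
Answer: -537419/65 ≈ -8268.0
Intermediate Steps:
m = -21 (m = 3*(-7) = -21)
f(o, c) = -21 - c
a(D, G) = -1/65 (a(D, G) = 1/((D - 44) + (-21 - D)) = 1/((-44 + D) + (-21 - D)) = 1/(-65) = -1/65)
(3359 - 1*11627) - a(-184, -41) = (3359 - 1*11627) - 1*(-1/65) = (3359 - 11627) + 1/65 = -8268 + 1/65 = -537419/65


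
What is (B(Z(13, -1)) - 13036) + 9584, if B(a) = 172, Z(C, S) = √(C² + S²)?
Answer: -3280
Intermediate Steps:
(B(Z(13, -1)) - 13036) + 9584 = (172 - 13036) + 9584 = -12864 + 9584 = -3280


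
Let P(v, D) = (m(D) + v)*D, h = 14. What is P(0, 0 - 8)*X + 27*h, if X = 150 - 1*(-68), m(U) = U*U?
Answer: -111238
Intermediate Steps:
m(U) = U²
P(v, D) = D*(v + D²) (P(v, D) = (D² + v)*D = (v + D²)*D = D*(v + D²))
X = 218 (X = 150 + 68 = 218)
P(0, 0 - 8)*X + 27*h = ((0 - 8)*(0 + (0 - 8)²))*218 + 27*14 = -8*(0 + (-8)²)*218 + 378 = -8*(0 + 64)*218 + 378 = -8*64*218 + 378 = -512*218 + 378 = -111616 + 378 = -111238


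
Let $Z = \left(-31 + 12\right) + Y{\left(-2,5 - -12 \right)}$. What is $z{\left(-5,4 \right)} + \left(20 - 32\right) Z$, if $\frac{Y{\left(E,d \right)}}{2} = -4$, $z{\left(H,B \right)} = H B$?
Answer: $304$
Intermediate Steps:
$z{\left(H,B \right)} = B H$
$Y{\left(E,d \right)} = -8$ ($Y{\left(E,d \right)} = 2 \left(-4\right) = -8$)
$Z = -27$ ($Z = \left(-31 + 12\right) - 8 = -19 - 8 = -27$)
$z{\left(-5,4 \right)} + \left(20 - 32\right) Z = 4 \left(-5\right) + \left(20 - 32\right) \left(-27\right) = -20 + \left(20 - 32\right) \left(-27\right) = -20 - -324 = -20 + 324 = 304$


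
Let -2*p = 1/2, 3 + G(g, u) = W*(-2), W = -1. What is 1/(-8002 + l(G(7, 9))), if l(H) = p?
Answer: -4/32009 ≈ -0.00012496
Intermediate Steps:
G(g, u) = -1 (G(g, u) = -3 - 1*(-2) = -3 + 2 = -1)
p = -¼ (p = -½/2 = -½*½ = -¼ ≈ -0.25000)
l(H) = -¼
1/(-8002 + l(G(7, 9))) = 1/(-8002 - ¼) = 1/(-32009/4) = -4/32009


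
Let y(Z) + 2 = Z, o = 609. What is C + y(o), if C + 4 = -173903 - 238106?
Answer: -411406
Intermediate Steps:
y(Z) = -2 + Z
C = -412013 (C = -4 + (-173903 - 238106) = -4 - 412009 = -412013)
C + y(o) = -412013 + (-2 + 609) = -412013 + 607 = -411406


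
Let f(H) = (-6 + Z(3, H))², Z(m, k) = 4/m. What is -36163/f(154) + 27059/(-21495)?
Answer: -7001216729/4213020 ≈ -1661.8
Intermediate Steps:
f(H) = 196/9 (f(H) = (-6 + 4/3)² = (-14/3)² = 196/9)
-36163/f(154) + 27059/(-21495) = -36163/196/9 + 27059/(-21495) = -36163*9/196 + 27059*(-1/21495) = -325467/196 - 27059/21495 = -7001216729/4213020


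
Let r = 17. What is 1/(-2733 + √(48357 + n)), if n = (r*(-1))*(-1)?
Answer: -2733/7420915 - 19*√134/7420915 ≈ -0.00039792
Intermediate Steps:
n = 17 (n = (17*(-1))*(-1) = -17*(-1) = 17)
1/(-2733 + √(48357 + n)) = 1/(-2733 + √(48357 + 17)) = 1/(-2733 + √48374) = 1/(-2733 + 19*√134)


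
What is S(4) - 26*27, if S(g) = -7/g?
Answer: -2815/4 ≈ -703.75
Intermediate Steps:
S(4) - 26*27 = -7/4 - 26*27 = -7*¼ - 702 = -7/4 - 702 = -2815/4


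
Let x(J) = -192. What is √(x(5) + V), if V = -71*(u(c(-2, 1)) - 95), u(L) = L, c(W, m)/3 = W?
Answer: √6979 ≈ 83.540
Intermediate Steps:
c(W, m) = 3*W
V = 7171 (V = -71*(3*(-2) - 95) = -71*(-6 - 95) = -71*(-101) = 7171)
√(x(5) + V) = √(-192 + 7171) = √6979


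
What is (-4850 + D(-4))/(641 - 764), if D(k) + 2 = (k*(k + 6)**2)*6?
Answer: 4948/123 ≈ 40.228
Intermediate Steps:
D(k) = -2 + 6*k*(6 + k)**2 (D(k) = -2 + (k*(k + 6)**2)*6 = -2 + (k*(6 + k)**2)*6 = -2 + 6*k*(6 + k)**2)
(-4850 + D(-4))/(641 - 764) = (-4850 + (-2 + 6*(-4)*(6 - 4)**2))/(641 - 764) = (-4850 + (-2 + 6*(-4)*2**2))/(-123) = (-4850 + (-2 + 6*(-4)*4))*(-1/123) = (-4850 + (-2 - 96))*(-1/123) = (-4850 - 98)*(-1/123) = -4948*(-1/123) = 4948/123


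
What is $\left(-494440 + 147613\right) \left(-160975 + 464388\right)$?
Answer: $-105231820551$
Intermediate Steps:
$\left(-494440 + 147613\right) \left(-160975 + 464388\right) = \left(-346827\right) 303413 = -105231820551$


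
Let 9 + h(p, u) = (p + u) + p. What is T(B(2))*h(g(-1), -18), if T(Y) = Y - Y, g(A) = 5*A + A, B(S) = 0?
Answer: 0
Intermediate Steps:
g(A) = 6*A
h(p, u) = -9 + u + 2*p (h(p, u) = -9 + ((p + u) + p) = -9 + (u + 2*p) = -9 + u + 2*p)
T(Y) = 0
T(B(2))*h(g(-1), -18) = 0*(-9 - 18 + 2*(6*(-1))) = 0*(-9 - 18 + 2*(-6)) = 0*(-9 - 18 - 12) = 0*(-39) = 0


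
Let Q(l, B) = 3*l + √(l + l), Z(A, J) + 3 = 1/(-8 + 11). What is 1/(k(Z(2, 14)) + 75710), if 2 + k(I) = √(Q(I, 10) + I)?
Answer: 3/(2*(113562 + √3*√(-8 + I*√3))) ≈ 1.3209e-5 - 5.731e-10*I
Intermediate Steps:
Z(A, J) = -8/3 (Z(A, J) = -3 + 1/(-8 + 11) = -3 + 1/3 = -3 + ⅓ = -8/3)
Q(l, B) = 3*l + √2*√l (Q(l, B) = 3*l + √(2*l) = 3*l + √2*√l)
k(I) = -2 + √(4*I + √2*√I) (k(I) = -2 + √((3*I + √2*√I) + I) = -2 + √(4*I + √2*√I))
1/(k(Z(2, 14)) + 75710) = 1/((-2 + √(4*(-8/3) + √2*√(-8/3))) + 75710) = 1/((-2 + √(-32/3 + √2*(2*I*√6/3))) + 75710) = 1/((-2 + √(-32/3 + 4*I*√3/3)) + 75710) = 1/(75708 + √(-32/3 + 4*I*√3/3))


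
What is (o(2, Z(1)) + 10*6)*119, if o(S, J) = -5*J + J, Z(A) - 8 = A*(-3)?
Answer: 4760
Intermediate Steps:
Z(A) = 8 - 3*A (Z(A) = 8 + A*(-3) = 8 - 3*A)
o(S, J) = -4*J
(o(2, Z(1)) + 10*6)*119 = (-4*(8 - 3*1) + 10*6)*119 = (-4*(8 - 3) + 60)*119 = (-4*5 + 60)*119 = (-20 + 60)*119 = 40*119 = 4760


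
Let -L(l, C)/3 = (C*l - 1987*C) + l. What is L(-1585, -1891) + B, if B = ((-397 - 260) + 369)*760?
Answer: -20478081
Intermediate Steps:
L(l, C) = -3*l + 5961*C - 3*C*l (L(l, C) = -3*((C*l - 1987*C) + l) = -3*((-1987*C + C*l) + l) = -3*(l - 1987*C + C*l) = -3*l + 5961*C - 3*C*l)
B = -218880 (B = (-657 + 369)*760 = -288*760 = -218880)
L(-1585, -1891) + B = (-3*(-1585) + 5961*(-1891) - 3*(-1891)*(-1585)) - 218880 = (4755 - 11272251 - 8991705) - 218880 = -20259201 - 218880 = -20478081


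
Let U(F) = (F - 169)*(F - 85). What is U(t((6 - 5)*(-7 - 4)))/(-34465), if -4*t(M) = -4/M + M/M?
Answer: -5595701/13344848 ≈ -0.41932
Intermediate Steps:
t(M) = -¼ + 1/M (t(M) = -(-4/M + M/M)/4 = -(-4/M + 1)/4 = -(1 - 4/M)/4 = -¼ + 1/M)
U(F) = (-169 + F)*(-85 + F)
U(t((6 - 5)*(-7 - 4)))/(-34465) = (14365 + ((4 - (6 - 5)*(-7 - 4))/(4*(((6 - 5)*(-7 - 4)))))² - 127*(4 - (6 - 5)*(-7 - 4))/(2*((6 - 5)*(-7 - 4))))/(-34465) = (14365 + ((4 - (-11))/(4*((1*(-11)))))² - 127*(4 - (-11))/(2*(1*(-11))))*(-1/34465) = (14365 + ((¼)*(4 - 1*(-11))/(-11))² - 127*(4 - 1*(-11))/(2*(-11)))*(-1/34465) = (14365 + ((¼)*(-1/11)*(4 + 11))² - 127*(-1)*(4 + 11)/(2*11))*(-1/34465) = (14365 + ((¼)*(-1/11)*15)² - 127*(-1)*15/(2*11))*(-1/34465) = (14365 + (-15/44)² - 254*(-15/44))*(-1/34465) = (14365 + 225/1936 + 1905/22)*(-1/34465) = (27978505/1936)*(-1/34465) = -5595701/13344848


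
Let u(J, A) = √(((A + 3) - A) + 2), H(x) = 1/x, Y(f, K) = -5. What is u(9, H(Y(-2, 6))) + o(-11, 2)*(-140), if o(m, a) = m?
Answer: 1540 + √5 ≈ 1542.2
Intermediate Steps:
u(J, A) = √5 (u(J, A) = √(((3 + A) - A) + 2) = √(3 + 2) = √5)
u(9, H(Y(-2, 6))) + o(-11, 2)*(-140) = √5 - 11*(-140) = √5 + 1540 = 1540 + √5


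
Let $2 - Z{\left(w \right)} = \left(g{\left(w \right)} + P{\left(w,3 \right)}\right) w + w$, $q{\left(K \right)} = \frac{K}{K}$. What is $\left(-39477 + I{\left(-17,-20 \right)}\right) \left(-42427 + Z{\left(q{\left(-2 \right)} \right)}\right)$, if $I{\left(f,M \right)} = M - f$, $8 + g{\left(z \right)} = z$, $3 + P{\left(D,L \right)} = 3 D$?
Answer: $1674702120$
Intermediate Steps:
$P{\left(D,L \right)} = -3 + 3 D$
$q{\left(K \right)} = 1$
$g{\left(z \right)} = -8 + z$
$Z{\left(w \right)} = 2 - w - w \left(-11 + 4 w\right)$ ($Z{\left(w \right)} = 2 - \left(\left(\left(-8 + w\right) + \left(-3 + 3 w\right)\right) w + w\right) = 2 - \left(\left(-11 + 4 w\right) w + w\right) = 2 - \left(w \left(-11 + 4 w\right) + w\right) = 2 - \left(w + w \left(-11 + 4 w\right)\right) = 2 - w - w \left(-11 + 4 w\right)$)
$\left(-39477 + I{\left(-17,-20 \right)}\right) \left(-42427 + Z{\left(q{\left(-2 \right)} \right)}\right) = \left(-39477 - 3\right) \left(-42427 + \left(2 - 4 \cdot 1^{2} + 10 \cdot 1\right)\right) = \left(-39477 + \left(-20 + 17\right)\right) \left(-42427 + \left(2 - 4 + 10\right)\right) = \left(-39477 - 3\right) \left(-42427 + \left(2 - 4 + 10\right)\right) = - 39480 \left(-42427 + 8\right) = \left(-39480\right) \left(-42419\right) = 1674702120$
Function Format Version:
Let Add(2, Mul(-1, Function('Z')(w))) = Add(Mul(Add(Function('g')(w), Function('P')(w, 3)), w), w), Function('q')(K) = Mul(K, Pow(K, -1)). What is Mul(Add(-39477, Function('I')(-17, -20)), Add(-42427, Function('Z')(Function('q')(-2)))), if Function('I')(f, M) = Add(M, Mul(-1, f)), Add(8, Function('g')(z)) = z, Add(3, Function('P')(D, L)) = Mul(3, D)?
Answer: 1674702120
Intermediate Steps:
Function('P')(D, L) = Add(-3, Mul(3, D))
Function('q')(K) = 1
Function('g')(z) = Add(-8, z)
Function('Z')(w) = Add(2, Mul(-1, w), Mul(-1, w, Add(-11, Mul(4, w)))) (Function('Z')(w) = Add(2, Mul(-1, Add(Mul(Add(Add(-8, w), Add(-3, Mul(3, w))), w), w))) = Add(2, Mul(-1, Add(Mul(Add(-11, Mul(4, w)), w), w))) = Add(2, Mul(-1, Add(Mul(w, Add(-11, Mul(4, w))), w))) = Add(2, Mul(-1, Add(w, Mul(w, Add(-11, Mul(4, w)))))) = Add(2, Add(Mul(-1, w), Mul(-1, w, Add(-11, Mul(4, w))))) = Add(2, Mul(-1, w), Mul(-1, w, Add(-11, Mul(4, w)))))
Mul(Add(-39477, Function('I')(-17, -20)), Add(-42427, Function('Z')(Function('q')(-2)))) = Mul(Add(-39477, Add(-20, Mul(-1, -17))), Add(-42427, Add(2, Mul(-4, Pow(1, 2)), Mul(10, 1)))) = Mul(Add(-39477, Add(-20, 17)), Add(-42427, Add(2, Mul(-4, 1), 10))) = Mul(Add(-39477, -3), Add(-42427, Add(2, -4, 10))) = Mul(-39480, Add(-42427, 8)) = Mul(-39480, -42419) = 1674702120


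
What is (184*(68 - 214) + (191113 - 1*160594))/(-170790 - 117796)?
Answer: -3655/288586 ≈ -0.012665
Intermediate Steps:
(184*(68 - 214) + (191113 - 1*160594))/(-170790 - 117796) = (184*(-146) + (191113 - 160594))/(-288586) = (-26864 + 30519)*(-1/288586) = 3655*(-1/288586) = -3655/288586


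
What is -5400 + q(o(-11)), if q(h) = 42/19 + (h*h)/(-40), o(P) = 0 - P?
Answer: -4104619/760 ≈ -5400.8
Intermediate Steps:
o(P) = -P
q(h) = 42/19 - h**2/40 (q(h) = 42*(1/19) + h**2*(-1/40) = 42/19 - h**2/40)
-5400 + q(o(-11)) = -5400 + (42/19 - (-1*(-11))**2/40) = -5400 + (42/19 - 1/40*11**2) = -5400 + (42/19 - 1/40*121) = -5400 + (42/19 - 121/40) = -5400 - 619/760 = -4104619/760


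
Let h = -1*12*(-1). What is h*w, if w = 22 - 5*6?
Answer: -96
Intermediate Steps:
h = 12 (h = -12*(-1) = 12)
w = -8 (w = 22 - 30 = -8)
h*w = 12*(-8) = -96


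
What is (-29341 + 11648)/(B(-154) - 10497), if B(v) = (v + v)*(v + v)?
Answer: -17693/84367 ≈ -0.20971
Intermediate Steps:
B(v) = 4*v² (B(v) = (2*v)*(2*v) = 4*v²)
(-29341 + 11648)/(B(-154) - 10497) = (-29341 + 11648)/(4*(-154)² - 10497) = -17693/(4*23716 - 10497) = -17693/(94864 - 10497) = -17693/84367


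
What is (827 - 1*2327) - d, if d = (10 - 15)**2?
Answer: -1525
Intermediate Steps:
d = 25 (d = (-5)**2 = 25)
(827 - 1*2327) - d = (827 - 1*2327) - 1*25 = (827 - 2327) - 25 = -1500 - 25 = -1525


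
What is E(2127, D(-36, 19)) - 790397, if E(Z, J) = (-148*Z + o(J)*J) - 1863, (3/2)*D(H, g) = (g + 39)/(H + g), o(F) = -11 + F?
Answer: -2879374124/2601 ≈ -1.1070e+6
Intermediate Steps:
D(H, g) = 2*(39 + g)/(3*(H + g)) (D(H, g) = 2*((g + 39)/(H + g))/3 = 2*((39 + g)/(H + g))/3 = 2*(39 + g)/(3*(H + g)))
E(Z, J) = -1863 - 148*Z + J*(-11 + J) (E(Z, J) = (-148*Z + (-11 + J)*J) - 1863 = (-148*Z + J*(-11 + J)) - 1863 = -1863 - 148*Z + J*(-11 + J))
E(2127, D(-36, 19)) - 790397 = (-1863 - 148*2127 + ((26 + (2/3)*19)/(-36 + 19))*(-11 + (26 + (2/3)*19)/(-36 + 19))) - 790397 = (-1863 - 314796 + ((26 + 38/3)/(-17))*(-11 + (26 + 38/3)/(-17))) - 790397 = (-1863 - 314796 + (-1/17*116/3)*(-11 - 1/17*116/3)) - 790397 = (-1863 - 314796 - 116*(-11 - 116/51)/51) - 790397 = (-1863 - 314796 - 116/51*(-677/51)) - 790397 = (-1863 - 314796 + 78532/2601) - 790397 = -823551527/2601 - 790397 = -2879374124/2601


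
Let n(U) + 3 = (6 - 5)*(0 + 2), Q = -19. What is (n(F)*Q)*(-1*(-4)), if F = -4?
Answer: 76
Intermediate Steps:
n(U) = -1 (n(U) = -3 + (6 - 5)*(0 + 2) = -3 + 1*2 = -3 + 2 = -1)
(n(F)*Q)*(-1*(-4)) = (-1*(-19))*(-1*(-4)) = 19*4 = 76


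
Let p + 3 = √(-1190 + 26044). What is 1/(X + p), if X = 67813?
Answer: 33905/2299085623 - 17*√86/4598171246 ≈ 1.4713e-5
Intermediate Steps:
p = -3 + 17*√86 (p = -3 + √(-1190 + 26044) = -3 + √24854 = -3 + 17*√86 ≈ 154.65)
1/(X + p) = 1/(67813 + (-3 + 17*√86)) = 1/(67810 + 17*√86)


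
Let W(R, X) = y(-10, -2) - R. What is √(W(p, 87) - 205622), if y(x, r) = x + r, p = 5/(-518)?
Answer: I*√55176534826/518 ≈ 453.47*I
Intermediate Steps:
p = -5/518 (p = 5*(-1/518) = -5/518 ≈ -0.0096525)
y(x, r) = r + x
W(R, X) = -12 - R (W(R, X) = (-2 - 10) - R = -12 - R)
√(W(p, 87) - 205622) = √((-12 - 1*(-5/518)) - 205622) = √((-12 + 5/518) - 205622) = √(-6211/518 - 205622) = √(-106518407/518) = I*√55176534826/518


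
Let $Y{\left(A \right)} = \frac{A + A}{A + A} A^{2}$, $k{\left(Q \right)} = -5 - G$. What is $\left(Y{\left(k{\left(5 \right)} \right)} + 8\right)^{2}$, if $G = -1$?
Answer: $576$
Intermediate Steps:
$k{\left(Q \right)} = -4$ ($k{\left(Q \right)} = -5 - -1 = -5 + 1 = -4$)
$Y{\left(A \right)} = A^{2}$ ($Y{\left(A \right)} = \frac{2 A}{2 A} A^{2} = 2 A \frac{1}{2 A} A^{2} = 1 A^{2} = A^{2}$)
$\left(Y{\left(k{\left(5 \right)} \right)} + 8\right)^{2} = \left(\left(-4\right)^{2} + 8\right)^{2} = \left(16 + 8\right)^{2} = 24^{2} = 576$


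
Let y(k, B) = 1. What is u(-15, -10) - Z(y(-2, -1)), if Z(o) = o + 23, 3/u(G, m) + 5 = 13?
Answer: -189/8 ≈ -23.625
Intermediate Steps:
u(G, m) = 3/8 (u(G, m) = 3/(-5 + 13) = 3/8)
Z(o) = 23 + o
u(-15, -10) - Z(y(-2, -1)) = 3/8 - (23 + 1) = 3/8 - 1*24 = 3/8 - 24 = -189/8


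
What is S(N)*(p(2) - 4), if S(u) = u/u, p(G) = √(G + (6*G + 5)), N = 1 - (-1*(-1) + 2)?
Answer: -4 + √19 ≈ 0.35890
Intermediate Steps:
N = -2 (N = 1 - (1 + 2) = 1 - 1*3 = 1 - 3 = -2)
p(G) = √(5 + 7*G) (p(G) = √(G + (5 + 6*G)) = √(5 + 7*G))
S(u) = 1
S(N)*(p(2) - 4) = 1*(√(5 + 7*2) - 4) = 1*(√(5 + 14) - 4) = 1*(√19 - 4) = 1*(-4 + √19) = -4 + √19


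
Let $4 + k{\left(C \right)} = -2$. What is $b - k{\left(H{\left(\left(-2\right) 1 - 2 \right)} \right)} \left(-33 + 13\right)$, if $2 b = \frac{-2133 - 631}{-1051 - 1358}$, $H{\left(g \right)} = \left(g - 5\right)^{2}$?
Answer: $- \frac{287698}{2409} \approx -119.43$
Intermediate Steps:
$H{\left(g \right)} = \left(-5 + g\right)^{2}$
$k{\left(C \right)} = -6$ ($k{\left(C \right)} = -4 - 2 = -6$)
$b = \frac{1382}{2409}$ ($b = \frac{\left(-2133 - 631\right) \frac{1}{-1051 - 1358}}{2} = \frac{\left(-2764\right) \frac{1}{-1051 - 1358}}{2} = \frac{\left(-2764\right) \frac{1}{-2409}}{2} = \frac{\left(-2764\right) \left(- \frac{1}{2409}\right)}{2} = \frac{1}{2} \cdot \frac{2764}{2409} = \frac{1382}{2409} \approx 0.57368$)
$b - k{\left(H{\left(\left(-2\right) 1 - 2 \right)} \right)} \left(-33 + 13\right) = \frac{1382}{2409} - - 6 \left(-33 + 13\right) = \frac{1382}{2409} - \left(-6\right) \left(-20\right) = \frac{1382}{2409} - 120 = - \frac{287698}{2409}$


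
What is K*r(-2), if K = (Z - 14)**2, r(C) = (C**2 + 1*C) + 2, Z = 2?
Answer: 576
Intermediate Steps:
r(C) = 2 + C + C**2 (r(C) = (C**2 + C) + 2 = (C + C**2) + 2 = 2 + C + C**2)
K = 144 (K = (2 - 14)**2 = (-12)**2 = 144)
K*r(-2) = 144*(2 - 2 + (-2)**2) = 144*(2 - 2 + 4) = 144*4 = 576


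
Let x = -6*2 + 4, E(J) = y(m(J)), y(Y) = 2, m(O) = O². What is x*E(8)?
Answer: -16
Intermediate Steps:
E(J) = 2
x = -8 (x = -12 + 4 = -8)
x*E(8) = -8*2 = -16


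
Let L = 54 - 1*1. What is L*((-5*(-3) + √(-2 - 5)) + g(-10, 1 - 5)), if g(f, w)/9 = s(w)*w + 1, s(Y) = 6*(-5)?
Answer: 58512 + 53*I*√7 ≈ 58512.0 + 140.22*I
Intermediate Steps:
s(Y) = -30
L = 53 (L = 54 - 1 = 53)
g(f, w) = 9 - 270*w (g(f, w) = 9*(-30*w + 1) = 9*(1 - 30*w) = 9 - 270*w)
L*((-5*(-3) + √(-2 - 5)) + g(-10, 1 - 5)) = 53*((-5*(-3) + √(-2 - 5)) + (9 - 270*(1 - 5))) = 53*((15 + √(-7)) + (9 - 270*(-4))) = 53*((15 + I*√7) + (9 + 1080)) = 53*((15 + I*√7) + 1089) = 53*(1104 + I*√7) = 58512 + 53*I*√7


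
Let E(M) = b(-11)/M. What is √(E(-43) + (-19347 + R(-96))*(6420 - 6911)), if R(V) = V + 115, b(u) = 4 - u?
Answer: 7*√358104043/43 ≈ 3080.6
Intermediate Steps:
R(V) = 115 + V
E(M) = 15/M (E(M) = (4 - 1*(-11))/M = (4 + 11)/M = 15/M)
√(E(-43) + (-19347 + R(-96))*(6420 - 6911)) = √(15/(-43) + (-19347 + (115 - 96))*(6420 - 6911)) = √(15*(-1/43) + (-19347 + 19)*(-491)) = √(-15/43 - 19328*(-491)) = √(-15/43 + 9490048) = √(408072049/43) = 7*√358104043/43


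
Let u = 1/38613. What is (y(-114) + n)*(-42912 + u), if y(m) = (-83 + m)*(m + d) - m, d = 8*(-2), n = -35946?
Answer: 16937455904210/38613 ≈ 4.3865e+8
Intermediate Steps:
d = -16
u = 1/38613 ≈ 2.5898e-5
y(m) = -m + (-83 + m)*(-16 + m) (y(m) = (-83 + m)*(m - 16) - m = (-83 + m)*(-16 + m) - m = -m + (-83 + m)*(-16 + m))
(y(-114) + n)*(-42912 + u) = ((1328 + (-114)**2 - 100*(-114)) - 35946)*(-42912 + 1/38613) = ((1328 + 12996 + 11400) - 35946)*(-1656961055/38613) = (25724 - 35946)*(-1656961055/38613) = -10222*(-1656961055/38613) = 16937455904210/38613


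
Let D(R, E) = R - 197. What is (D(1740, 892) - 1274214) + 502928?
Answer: -769743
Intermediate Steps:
D(R, E) = -197 + R
(D(1740, 892) - 1274214) + 502928 = ((-197 + 1740) - 1274214) + 502928 = (1543 - 1274214) + 502928 = -1272671 + 502928 = -769743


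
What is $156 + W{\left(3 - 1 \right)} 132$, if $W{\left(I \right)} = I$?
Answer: $420$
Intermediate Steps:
$156 + W{\left(3 - 1 \right)} 132 = 156 + \left(3 - 1\right) 132 = 156 + 2 \cdot 132 = 156 + 264 = 420$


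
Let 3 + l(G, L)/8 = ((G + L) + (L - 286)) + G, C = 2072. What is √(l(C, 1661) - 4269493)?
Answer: I*√4212077 ≈ 2052.3*I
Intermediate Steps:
l(G, L) = -2312 + 16*G + 16*L (l(G, L) = -24 + 8*(((G + L) + (L - 286)) + G) = -24 + 8*(((G + L) + (-286 + L)) + G) = -24 + 8*((-286 + G + 2*L) + G) = -24 + 8*(-286 + 2*G + 2*L) = -24 + (-2288 + 16*G + 16*L) = -2312 + 16*G + 16*L)
√(l(C, 1661) - 4269493) = √((-2312 + 16*2072 + 16*1661) - 4269493) = √((-2312 + 33152 + 26576) - 4269493) = √(57416 - 4269493) = √(-4212077) = I*√4212077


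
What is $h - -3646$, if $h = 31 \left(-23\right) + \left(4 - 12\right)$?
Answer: $2925$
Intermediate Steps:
$h = -721$ ($h = -713 + \left(4 - 12\right) = -713 - 8 = -721$)
$h - -3646 = -721 - -3646 = -721 + 3646 = 2925$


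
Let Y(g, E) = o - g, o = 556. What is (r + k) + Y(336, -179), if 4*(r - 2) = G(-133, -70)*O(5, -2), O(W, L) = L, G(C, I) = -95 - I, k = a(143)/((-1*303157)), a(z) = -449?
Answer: 142181531/606314 ≈ 234.50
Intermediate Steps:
Y(g, E) = 556 - g
k = 449/303157 (k = -449/((-1*303157)) = -449/(-303157) = -449*(-1/303157) = 449/303157 ≈ 0.0014811)
r = 29/2 (r = 2 + ((-95 - 1*(-70))*(-2))/4 = 2 + ((-95 + 70)*(-2))/4 = 2 + (-25*(-2))/4 = 2 + (1/4)*50 = 2 + 25/2 = 29/2 ≈ 14.500)
(r + k) + Y(336, -179) = (29/2 + 449/303157) + (556 - 1*336) = 8792451/606314 + (556 - 336) = 8792451/606314 + 220 = 142181531/606314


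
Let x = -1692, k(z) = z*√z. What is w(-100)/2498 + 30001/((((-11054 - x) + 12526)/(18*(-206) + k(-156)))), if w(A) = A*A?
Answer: -34731892823/987959 - 2340078*I*√39/791 ≈ -35155.0 - 18475.0*I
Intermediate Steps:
w(A) = A²
k(z) = z^(3/2)
w(-100)/2498 + 30001/((((-11054 - x) + 12526)/(18*(-206) + k(-156)))) = (-100)²/2498 + 30001/((((-11054 - 1*(-1692)) + 12526)/(18*(-206) + (-156)^(3/2)))) = 10000*(1/2498) + 30001/((((-11054 + 1692) + 12526)/(-3708 - 312*I*√39))) = 5000/1249 + 30001/(((-9362 + 12526)/(-3708 - 312*I*√39))) = 5000/1249 + 30001/((3164/(-3708 - 312*I*√39))) = 5000/1249 + 30001*(-927/791 - 78*I*√39/791) = 5000/1249 + (-27810927/791 - 2340078*I*√39/791) = -34731892823/987959 - 2340078*I*√39/791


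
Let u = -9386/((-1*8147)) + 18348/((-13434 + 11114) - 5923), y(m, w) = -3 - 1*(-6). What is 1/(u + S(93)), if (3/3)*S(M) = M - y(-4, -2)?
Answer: 67155721/5971902532 ≈ 0.011245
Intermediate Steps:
y(m, w) = 3 (y(m, w) = -3 + 6 = 3)
S(M) = -3 + M (S(M) = M - 1*3 = M - 3 = -3 + M)
u = -72112358/67155721 (u = -9386/(-8147) + 18348/(-2320 - 5923) = -9386*(-1/8147) + 18348/(-8243) = 9386/8147 + 18348*(-1/8243) = 9386/8147 - 18348/8243 = -72112358/67155721 ≈ -1.0738)
1/(u + S(93)) = 1/(-72112358/67155721 + (-3 + 93)) = 1/(-72112358/67155721 + 90) = 1/(5971902532/67155721) = 67155721/5971902532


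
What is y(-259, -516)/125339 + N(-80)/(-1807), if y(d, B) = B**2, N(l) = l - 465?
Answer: 549434347/226487573 ≈ 2.4259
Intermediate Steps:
N(l) = -465 + l
y(-259, -516)/125339 + N(-80)/(-1807) = (-516)**2/125339 + (-465 - 80)/(-1807) = 266256*(1/125339) - 545*(-1/1807) = 266256/125339 + 545/1807 = 549434347/226487573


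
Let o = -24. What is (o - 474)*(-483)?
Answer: 240534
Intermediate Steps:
(o - 474)*(-483) = (-24 - 474)*(-483) = -498*(-483) = 240534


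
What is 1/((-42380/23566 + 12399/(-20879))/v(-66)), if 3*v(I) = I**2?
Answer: -357217057164/588523427 ≈ -606.97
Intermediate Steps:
v(I) = I**2/3
1/((-42380/23566 + 12399/(-20879))/v(-66)) = 1/((-42380/23566 + 12399/(-20879))/(((1/3)*(-66)**2))) = 1/((-42380*1/23566 + 12399*(-1/20879))/(((1/3)*4356))) = 1/((-21190/11783 - 12399/20879)/1452) = 1/(-588523427/246017257*1/1452) = 1/(-588523427/357217057164) = -357217057164/588523427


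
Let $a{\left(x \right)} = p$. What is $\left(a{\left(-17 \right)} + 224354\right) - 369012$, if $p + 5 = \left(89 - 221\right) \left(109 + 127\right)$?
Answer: $-175815$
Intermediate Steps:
$p = -31157$ ($p = -5 + \left(89 - 221\right) \left(109 + 127\right) = -5 - 31152 = -31157$)
$a{\left(x \right)} = -31157$
$\left(a{\left(-17 \right)} + 224354\right) - 369012 = \left(-31157 + 224354\right) - 369012 = 193197 - 369012 = -175815$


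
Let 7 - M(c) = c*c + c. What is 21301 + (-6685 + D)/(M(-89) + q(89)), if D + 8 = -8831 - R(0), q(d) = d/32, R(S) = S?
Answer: 5332371379/250311 ≈ 21303.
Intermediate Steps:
q(d) = d/32 (q(d) = d*(1/32) = d/32)
M(c) = 7 - c - c² (M(c) = 7 - (c*c + c) = 7 - (c² + c) = 7 - (c + c²) = 7 + (-c - c²) = 7 - c - c²)
D = -8839 (D = -8 + (-8831 - 1*0) = -8 + (-8831 + 0) = -8 - 8831 = -8839)
21301 + (-6685 + D)/(M(-89) + q(89)) = 21301 + (-6685 - 8839)/((7 - 1*(-89) - 1*(-89)²) + (1/32)*89) = 21301 - 15524/((7 + 89 - 1*7921) + 89/32) = 21301 - 15524/((7 + 89 - 7921) + 89/32) = 21301 - 15524/(-7825 + 89/32) = 21301 - 15524/(-250311/32) = 21301 - 15524*(-32/250311) = 21301 + 496768/250311 = 5332371379/250311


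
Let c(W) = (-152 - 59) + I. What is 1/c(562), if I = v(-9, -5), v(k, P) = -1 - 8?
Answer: -1/220 ≈ -0.0045455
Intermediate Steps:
v(k, P) = -9
I = -9
c(W) = -220 (c(W) = (-152 - 59) - 9 = -211 - 9 = -220)
1/c(562) = 1/(-220) = -1/220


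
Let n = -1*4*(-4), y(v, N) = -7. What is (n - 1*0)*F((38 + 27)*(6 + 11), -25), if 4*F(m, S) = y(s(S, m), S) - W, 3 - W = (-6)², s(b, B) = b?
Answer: 104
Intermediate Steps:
W = -33 (W = 3 - 1*(-6)² = 3 - 1*36 = 3 - 36 = -33)
n = 16 (n = -4*(-4) = 16)
F(m, S) = 13/2 (F(m, S) = (-7 - 1*(-33))/4 = (-7 + 33)/4 = (¼)*26 = 13/2)
(n - 1*0)*F((38 + 27)*(6 + 11), -25) = (16 - 1*0)*(13/2) = (16 + 0)*(13/2) = 16*(13/2) = 104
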